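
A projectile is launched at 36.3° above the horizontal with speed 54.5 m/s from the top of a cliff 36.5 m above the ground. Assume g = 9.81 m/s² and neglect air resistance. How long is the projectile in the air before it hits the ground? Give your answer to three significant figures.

7.56 s

Vertical component: v_y = 54.5 sin 36.3° = 32.26 m/s.
Taking up as positive with launch at y = 36.5 m, landing at y = 0: 0 = 36.5 + 32.26 t − ½(9.81) t².
Solving 4.905 t² − 32.26 t − 36.5 = 0 gives t = [32.26 + √(32.26² + 4·4.905·36.5)] / 9.810 = 7.56 s.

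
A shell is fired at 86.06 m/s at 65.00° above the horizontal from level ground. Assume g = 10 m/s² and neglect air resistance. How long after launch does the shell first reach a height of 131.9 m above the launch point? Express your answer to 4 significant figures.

v_y0 = 86.06 sin 65.00° = 77.997 m/s.
Set y = v_y0 t − ½ g t² = 131.9: 5.000 t² − 77.997 t + 131.9 = 0.
t = [77.997 ± √(6083.5 − 2638.0)] / 10 = (77.997 ± 58.698) / 10, giving t = 1.930 s or t = 13.67 s.
The shell is on the way up at the first time, so t = 1.930 s.

1.930 s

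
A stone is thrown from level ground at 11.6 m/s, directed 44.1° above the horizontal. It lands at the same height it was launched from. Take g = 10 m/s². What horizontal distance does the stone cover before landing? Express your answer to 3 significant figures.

For level ground, R = v₀² sin(2θ) / g.
sin(2 × 44.1°) = sin 88.20° = 0.9995.
R = (11.6)² × 0.9995 / 10 = 13.4 m.

13.4 m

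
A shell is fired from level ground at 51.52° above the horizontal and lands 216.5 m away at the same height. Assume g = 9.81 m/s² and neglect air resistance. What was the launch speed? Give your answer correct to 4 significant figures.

46.69 m/s

On level ground, R = v₀² sin(2θ) / g, so v₀ = √(R g / sin 2θ).
sin(2 × 51.52°) = 0.9742.
v₀ = √(216.5 × 9.81 / 0.9742) = √2180.1 = 46.69 m/s.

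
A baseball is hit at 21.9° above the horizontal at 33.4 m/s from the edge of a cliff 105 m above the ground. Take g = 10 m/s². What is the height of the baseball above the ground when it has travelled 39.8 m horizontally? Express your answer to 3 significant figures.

v_x = 33.4 cos 21.9° = 30.99 m/s, v_y0 = 33.4 sin 21.9° = 12.46 m/s.
Time to reach x = 39.8 m: t = x / v_x = 39.8 / 30.99 = 1.284 s.
y = 105 + v_y0 t − ½ g t² = 105 + 12.46×1.284 − 5.000×1.284² = 113 m.

113 m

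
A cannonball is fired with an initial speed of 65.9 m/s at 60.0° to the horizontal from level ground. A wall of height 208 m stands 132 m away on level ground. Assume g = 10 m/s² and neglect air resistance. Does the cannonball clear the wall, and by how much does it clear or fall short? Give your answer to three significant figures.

No — it falls 59.6 m short of clearing the wall.

v_x = 65.9 cos 60.0° = 32.95 m/s; v_y0 = 65.9 sin 60.0° = 57.07 m/s.
Time to reach the wall: t = 132 / 32.95 = 4.006 s.
Height at that point: y = 57.07×4.006 − 5.000×4.006² = 148.4 m.
That is 208 − 148.4 = 59.6 m below the top of the wall, so the cannonball does not clear it.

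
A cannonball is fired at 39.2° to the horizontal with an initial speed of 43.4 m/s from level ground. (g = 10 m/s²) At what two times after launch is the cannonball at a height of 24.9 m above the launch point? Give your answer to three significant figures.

v_y0 = 43.4 sin 39.2° = 27.43 m/s.
Set y = v_y0 t − ½ g t² = 24.9: 5.000 t² − 27.43 t + 24.9 = 0.
t = [27.43 ± √(752.4 − 498.0)] / 10 = (27.43 ± 15.95) / 10, giving t = 1.15 s or t = 4.34 s.
So the cannonball is at 24.9 m at t = 1.15 s (rising) and t = 4.34 s (falling).

1.15 s and 4.34 s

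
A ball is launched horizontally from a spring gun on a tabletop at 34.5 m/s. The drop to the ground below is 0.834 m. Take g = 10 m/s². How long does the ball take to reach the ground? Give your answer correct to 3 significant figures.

0.408 s

The horizontal speed doesn't affect the fall. With v_y0 = 0, h = ½ g t².
t = √(2 × 0.834 / 10) = √0.1668 = 0.408 s.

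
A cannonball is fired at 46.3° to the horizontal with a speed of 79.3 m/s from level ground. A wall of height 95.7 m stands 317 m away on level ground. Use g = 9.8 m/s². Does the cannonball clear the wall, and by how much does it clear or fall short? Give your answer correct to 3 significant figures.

Yes — it clears the wall by 72.0 m.

v_x = 79.3 cos 46.3° = 54.79 m/s; v_y0 = 79.3 sin 46.3° = 57.33 m/s.
Time to reach the wall: t = 317 / 54.79 = 5.786 s.
Height at that point: y = 57.33×5.786 − 4.900×5.786² = 167.7 m.
That is 167.7 − 95.7 = 72.0 m above the top of the wall, so the cannonball clears it.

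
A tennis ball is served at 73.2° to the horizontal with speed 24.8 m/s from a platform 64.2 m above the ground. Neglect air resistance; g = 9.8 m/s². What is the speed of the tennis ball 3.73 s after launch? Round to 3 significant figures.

v_x = 24.8 cos 73.2° = 7.168 m/s (constant).
v_y(t) = 24.8 sin 73.2° − g t = 23.74 − 9.8 × 3.73 = -12.81 m/s.
Speed = √(v_x² + v_y²) = √(51.38 + 164.1) = 14.7 m/s.

14.7 m/s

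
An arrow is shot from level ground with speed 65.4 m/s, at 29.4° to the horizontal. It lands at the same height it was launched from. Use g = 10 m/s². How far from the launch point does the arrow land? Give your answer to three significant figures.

366 m

For level ground, R = v₀² sin(2θ) / g.
sin(2 × 29.4°) = sin 58.80° = 0.8554.
R = (65.4)² × 0.8554 / 10 = 366 m.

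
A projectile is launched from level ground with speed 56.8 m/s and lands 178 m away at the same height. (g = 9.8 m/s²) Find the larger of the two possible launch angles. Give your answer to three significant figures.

Level-ground range: R = v₀² sin(2θ)/g ⇒ sin 2θ = R g / v₀² = 178×9.8/56.8² = 0.5407.
2θ = arcsin(0.5407) = 32.73° or 180° − 32.73° = 147.27°.
So θ = 16.4° or θ = 73.6°.

73.6°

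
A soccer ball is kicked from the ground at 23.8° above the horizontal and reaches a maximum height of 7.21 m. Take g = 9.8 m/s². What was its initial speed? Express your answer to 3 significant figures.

29.5 m/s

At maximum height v_y = 0, so (v₀ sin θ)² = 2 g H.
v₀ sin 23.8° = √(2 × 9.8 × 7.21) = 11.89 m/s.
v₀ = 11.89 / sin 23.8° = 11.89 / 0.4035 = 29.5 m/s.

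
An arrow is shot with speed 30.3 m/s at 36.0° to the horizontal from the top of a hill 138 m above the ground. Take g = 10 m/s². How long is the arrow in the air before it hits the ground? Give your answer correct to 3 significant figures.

Vertical component: v_y = 30.3 sin 36.0° = 17.81 m/s.
Taking up as positive with launch at y = 138 m, landing at y = 0: 0 = 138 + 17.81 t − ½(10) t².
Solving 5.000 t² − 17.81 t − 138 = 0 gives t = [17.81 + √(17.81² + 4·5.000·138)] / 10.00 = 7.33 s.

7.33 s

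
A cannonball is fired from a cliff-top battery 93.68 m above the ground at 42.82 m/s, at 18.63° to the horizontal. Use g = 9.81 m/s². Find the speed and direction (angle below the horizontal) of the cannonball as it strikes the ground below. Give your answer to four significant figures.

60.59 m/s at 47.96° below the horizontal

v_x = 42.82 cos 18.63° = 40.576 m/s (constant).
|v_y| at impact = √((13.679)² + 2×9.81×93.68) = 45.001 m/s.
Speed = √(40.576² + 45.001²) = 60.59 m/s; angle = arctan(45.001/40.576) = 47.96° below horizontal.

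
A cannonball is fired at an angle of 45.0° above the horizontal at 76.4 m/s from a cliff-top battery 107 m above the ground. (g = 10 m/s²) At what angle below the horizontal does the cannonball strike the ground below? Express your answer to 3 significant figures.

52.8°

v_x = 76.4 cos 45.0° = 54.02 m/s.
At impact |v_y| = √(v_y0² + 2 g h) = √(54.02² + 2×10×107) = 71.12 m/s.
Angle below horizontal = arctan(|v_y| / v_x) = arctan(71.12 / 54.02) = 52.8°.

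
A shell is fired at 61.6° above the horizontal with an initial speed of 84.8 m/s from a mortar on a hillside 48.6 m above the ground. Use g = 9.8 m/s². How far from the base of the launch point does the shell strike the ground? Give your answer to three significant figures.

Components: v_x = 84.8 cos 61.6° = 40.33 m/s, v_y = 84.8 sin 61.6° = 74.59 m/s.
Vertical: 0 = 48.6 + 74.59 t − ½(9.8) t² ⇒ 4.900 t² − 74.59 t − 48.6 = 0.
t = [74.59 + √(5564 + 952.6)] / 9.800 = 15.85 s.
Horizontal: R = v_x · t = 40.33 × 15.85 = 639 m.

639 m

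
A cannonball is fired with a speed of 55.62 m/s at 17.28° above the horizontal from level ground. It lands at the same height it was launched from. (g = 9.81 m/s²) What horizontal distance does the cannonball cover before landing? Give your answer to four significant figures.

178.9 m

Components: v_x = 55.62 cos 17.28° = 53.110 m/s, v_y = 55.62 sin 17.28° = 16.521 m/s.
Time of flight (same landing height): t = 2 v_y / g = 2 × 16.521 / 9.81 = 3.3682 s.
Range: R = v_x · t = 53.110 × 3.3682 = 178.9 m.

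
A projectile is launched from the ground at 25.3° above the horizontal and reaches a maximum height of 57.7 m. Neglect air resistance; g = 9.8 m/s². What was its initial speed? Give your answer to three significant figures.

78.7 m/s

At maximum height v_y = 0, so (v₀ sin θ)² = 2 g H.
v₀ sin 25.3° = √(2 × 9.8 × 57.7) = 33.63 m/s.
v₀ = 33.63 / sin 25.3° = 33.63 / 0.4274 = 78.7 m/s.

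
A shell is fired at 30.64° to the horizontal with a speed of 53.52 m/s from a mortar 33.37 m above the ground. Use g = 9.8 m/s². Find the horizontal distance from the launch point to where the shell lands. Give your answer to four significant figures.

303.9 m

Components: v_x = 53.52 cos 30.64° = 46.048 m/s, v_y = 53.52 sin 30.64° = 27.276 m/s.
Vertical: 0 = 33.37 + 27.276 t − ½(9.8) t² ⇒ 4.900 t² − 27.276 t − 33.37 = 0.
t = [27.276 + √(743.98 + 654.05)] / 9.800 = 6.5986 s.
Horizontal: R = v_x · t = 46.048 × 6.5986 = 303.9 m.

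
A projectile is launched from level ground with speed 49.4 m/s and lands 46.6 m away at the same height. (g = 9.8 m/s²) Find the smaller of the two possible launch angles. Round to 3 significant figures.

5.39°

Level-ground range: R = v₀² sin(2θ)/g ⇒ sin 2θ = R g / v₀² = 46.6×9.8/49.4² = 0.1871.
2θ = arcsin(0.1871) = 10.78° or 180° − 10.78° = 169.22°.
So θ = 5.39° or θ = 84.6°.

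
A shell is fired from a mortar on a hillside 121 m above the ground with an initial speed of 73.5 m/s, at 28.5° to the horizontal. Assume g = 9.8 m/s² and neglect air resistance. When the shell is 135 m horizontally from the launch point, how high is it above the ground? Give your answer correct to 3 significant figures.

173 m

v_x = 73.5 cos 28.5° = 64.59 m/s, v_y0 = 73.5 sin 28.5° = 35.07 m/s.
Time to reach x = 135 m: t = x / v_x = 135 / 64.59 = 2.090 s.
y = 121 + v_y0 t − ½ g t² = 121 + 35.07×2.090 − 4.900×2.090² = 173 m.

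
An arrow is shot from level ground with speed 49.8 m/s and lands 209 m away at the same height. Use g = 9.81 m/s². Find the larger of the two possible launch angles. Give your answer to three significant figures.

Level-ground range: R = v₀² sin(2θ)/g ⇒ sin 2θ = R g / v₀² = 209×9.81/49.8² = 0.8267.
2θ = arcsin(0.8267) = 55.76° or 180° − 55.76° = 124.24°.
So θ = 27.9° or θ = 62.1°.

62.1°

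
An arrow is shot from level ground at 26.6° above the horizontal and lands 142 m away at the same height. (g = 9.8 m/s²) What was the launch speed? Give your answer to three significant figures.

On level ground, R = v₀² sin(2θ) / g, so v₀ = √(R g / sin 2θ).
sin(2 × 26.6°) = 0.8007.
v₀ = √(142 × 9.8 / 0.8007) = √1738 = 41.7 m/s.

41.7 m/s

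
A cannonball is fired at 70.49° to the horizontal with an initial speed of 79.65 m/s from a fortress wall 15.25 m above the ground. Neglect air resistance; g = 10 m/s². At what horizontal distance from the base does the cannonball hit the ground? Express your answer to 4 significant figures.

404.8 m

Components: v_x = 79.65 cos 70.49° = 26.601 m/s, v_y = 79.65 sin 70.49° = 75.077 m/s.
Vertical: 0 = 15.25 + 75.077 t − ½(10) t² ⇒ 5.000 t² − 75.077 t − 15.25 = 0.
t = [75.077 + √(5636.6 + 305.00)] / 10.00 = 15.216 s.
Horizontal: R = v_x · t = 26.601 × 15.216 = 404.8 m.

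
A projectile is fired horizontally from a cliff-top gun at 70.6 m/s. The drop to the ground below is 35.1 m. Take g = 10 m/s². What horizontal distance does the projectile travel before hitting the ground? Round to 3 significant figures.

187 m

Initial vertical velocity is zero, so the fall time comes from h = ½ g t²: t = √(2 × 35.1 / 10) = 2.650 s.
Horizontal motion is uniform at 70.6 m/s, so x = 70.6 × 2.650 = 187 m.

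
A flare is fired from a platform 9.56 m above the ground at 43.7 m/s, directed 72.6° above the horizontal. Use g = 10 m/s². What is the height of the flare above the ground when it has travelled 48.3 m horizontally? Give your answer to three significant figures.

v_x = 43.7 cos 72.6° = 13.07 m/s, v_y0 = 43.7 sin 72.6° = 41.70 m/s.
Time to reach x = 48.3 m: t = x / v_x = 48.3 / 13.07 = 3.695 s.
y = 9.56 + v_y0 t − ½ g t² = 9.56 + 41.70×3.695 − 5.000×3.695² = 95.4 m.

95.4 m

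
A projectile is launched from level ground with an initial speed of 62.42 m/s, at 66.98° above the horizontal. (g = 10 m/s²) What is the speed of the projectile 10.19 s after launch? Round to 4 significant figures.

50.71 m/s

v_x = 62.42 cos 66.98° = 24.409 m/s (constant).
v_y(t) = 62.42 sin 66.98° − g t = 57.449 − 10 × 10.19 = -44.451 m/s.
Speed = √(v_x² + v_y²) = √(595.80 + 1975.9) = 50.71 m/s.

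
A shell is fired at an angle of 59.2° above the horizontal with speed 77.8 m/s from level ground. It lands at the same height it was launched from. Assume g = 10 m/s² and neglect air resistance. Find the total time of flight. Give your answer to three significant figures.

13.4 s

Vertical component: v_y = 77.8 sin 59.2° = 66.83 m/s.
For a projectile landing at launch height, time of flight is t = 2 v_y / g = 2 × 66.83 / 10 = 13.4 s.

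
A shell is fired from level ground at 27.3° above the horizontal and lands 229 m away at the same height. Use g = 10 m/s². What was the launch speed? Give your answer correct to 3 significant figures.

On level ground, R = v₀² sin(2θ) / g, so v₀ = √(R g / sin 2θ).
sin(2 × 27.3°) = 0.8151.
v₀ = √(229 × 10 / 0.8151) = √2809 = 53.0 m/s.

53.0 m/s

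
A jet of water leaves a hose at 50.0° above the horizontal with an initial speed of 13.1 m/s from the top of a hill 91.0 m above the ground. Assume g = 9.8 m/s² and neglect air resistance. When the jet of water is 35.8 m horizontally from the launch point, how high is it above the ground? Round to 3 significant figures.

v_x = 13.1 cos 50.0° = 8.421 m/s, v_y0 = 13.1 sin 50.0° = 10.04 m/s.
Time to reach x = 35.8 m: t = x / v_x = 35.8 / 8.421 = 4.251 s.
y = 91.0 + v_y0 t − ½ g t² = 91.0 + 10.04×4.251 − 4.900×4.251² = 45.1 m.

45.1 m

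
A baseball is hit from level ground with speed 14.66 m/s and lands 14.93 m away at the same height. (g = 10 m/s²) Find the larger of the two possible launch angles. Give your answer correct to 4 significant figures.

68.00°

Level-ground range: R = v₀² sin(2θ)/g ⇒ sin 2θ = R g / v₀² = 14.93×10/14.66² = 0.6947.
2θ = arcsin(0.6947) = 44.003° or 180° − 44.003° = 135.997°.
So θ = 22.00° or θ = 68.00°.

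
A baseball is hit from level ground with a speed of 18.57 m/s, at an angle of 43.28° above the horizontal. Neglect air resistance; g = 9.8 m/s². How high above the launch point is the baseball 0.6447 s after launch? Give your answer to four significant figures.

v_y0 = 18.57 sin 43.28° = 12.731 m/s.
y(t) = v_y0 t − ½ g t² = 12.731×0.6447 − 4.900×0.6447² = 6.171 m.

6.171 m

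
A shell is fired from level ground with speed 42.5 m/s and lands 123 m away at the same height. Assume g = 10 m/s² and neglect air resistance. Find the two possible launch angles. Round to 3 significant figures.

Level-ground range: R = v₀² sin(2θ)/g ⇒ sin 2θ = R g / v₀² = 123×10/42.5² = 0.6810.
2θ = arcsin(0.6810) = 42.92° or 180° − 42.92° = 137.08°.
So θ = 21.5° or θ = 68.5°.

21.5° and 68.5°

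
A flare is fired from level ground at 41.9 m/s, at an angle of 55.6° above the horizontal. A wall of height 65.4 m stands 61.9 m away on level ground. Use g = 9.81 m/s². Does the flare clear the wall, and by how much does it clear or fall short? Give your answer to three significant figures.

v_x = 41.9 cos 55.6° = 23.67 m/s; v_y0 = 41.9 sin 55.6° = 34.57 m/s.
Time to reach the wall: t = 61.9 / 23.67 = 2.615 s.
Height at that point: y = 34.57×2.615 − 4.905×2.615² = 56.86 m.
That is 65.4 − 56.86 = 8.54 m below the top of the wall, so the flare does not clear it.

No — it falls 8.54 m short of clearing the wall.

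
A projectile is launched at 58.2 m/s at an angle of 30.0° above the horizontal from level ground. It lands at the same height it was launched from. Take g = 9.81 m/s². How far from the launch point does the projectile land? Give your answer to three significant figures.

For level ground, R = v₀² sin(2θ) / g.
sin(2 × 30.0°) = sin 60.00° = 0.8660.
R = (58.2)² × 0.8660 / 9.81 = 299 m.

299 m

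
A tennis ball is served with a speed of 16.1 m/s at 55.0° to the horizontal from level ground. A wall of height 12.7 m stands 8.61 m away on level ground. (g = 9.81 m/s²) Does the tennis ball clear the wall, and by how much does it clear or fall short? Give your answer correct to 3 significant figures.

v_x = 16.1 cos 55.0° = 9.235 m/s; v_y0 = 16.1 sin 55.0° = 13.19 m/s.
Time to reach the wall: t = 8.61 / 9.235 = 0.9323 s.
Height at that point: y = 13.19×0.9323 − 4.905×0.9323² = 8.034 m.
That is 12.7 − 8.034 = 4.67 m below the top of the wall, so the tennis ball does not clear it.

No — it falls 4.67 m short of clearing the wall.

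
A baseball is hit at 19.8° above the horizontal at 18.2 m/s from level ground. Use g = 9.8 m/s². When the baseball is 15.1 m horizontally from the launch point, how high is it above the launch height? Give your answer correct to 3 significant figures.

1.63 m

v_x = 18.2 cos 19.8° = 17.12 m/s, v_y0 = 18.2 sin 19.8° = 6.165 m/s.
Time to reach x = 15.1 m: t = x / v_x = 15.1 / 17.12 = 0.8820 s.
y = v_y0 t − ½ g t² = 6.165×0.8820 − 4.900×0.8820² = 1.63 m.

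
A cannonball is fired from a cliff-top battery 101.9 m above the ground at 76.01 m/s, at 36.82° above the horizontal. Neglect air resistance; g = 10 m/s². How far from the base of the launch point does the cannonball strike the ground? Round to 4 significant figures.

667.4 m

Components: v_x = 76.01 cos 36.82° = 60.848 m/s, v_y = 76.01 sin 36.82° = 45.553 m/s.
Vertical: 0 = 101.9 + 45.553 t − ½(10) t² ⇒ 5.000 t² − 45.553 t − 101.9 = 0.
t = [45.553 + √(2075.1 + 2038.0)] / 10.00 = 10.969 s.
Horizontal: R = v_x · t = 60.848 × 10.969 = 667.4 m.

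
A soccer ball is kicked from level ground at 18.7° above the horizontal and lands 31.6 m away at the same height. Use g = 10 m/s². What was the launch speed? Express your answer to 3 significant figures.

22.8 m/s

On level ground, R = v₀² sin(2θ) / g, so v₀ = √(R g / sin 2θ).
sin(2 × 18.7°) = 0.6074.
v₀ = √(31.6 × 10 / 0.6074) = √520.3 = 22.8 m/s.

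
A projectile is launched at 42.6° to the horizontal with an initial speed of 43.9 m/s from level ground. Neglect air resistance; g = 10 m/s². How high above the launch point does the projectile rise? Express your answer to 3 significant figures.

Vertical component of launch velocity: v_y = 43.9 sin 42.6° = 29.71 m/s.
At the highest point the vertical velocity is zero, so v_y² = 2 g h_max.
h_max = (29.71)² / (2 × 10) = 882.7 / 20.00 = 44.1 m.

44.1 m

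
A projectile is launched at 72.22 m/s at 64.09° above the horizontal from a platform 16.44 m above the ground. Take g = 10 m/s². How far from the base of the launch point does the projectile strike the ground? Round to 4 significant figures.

Components: v_x = 72.22 cos 64.09° = 31.557 m/s, v_y = 72.22 sin 64.09° = 64.961 m/s.
Vertical: 0 = 16.44 + 64.961 t − ½(10) t² ⇒ 5.000 t² − 64.961 t − 16.44 = 0.
t = [64.961 + √(4219.9 + 328.80)] / 10.00 = 13.241 s.
Horizontal: R = v_x · t = 31.557 × 13.241 = 417.8 m.

417.8 m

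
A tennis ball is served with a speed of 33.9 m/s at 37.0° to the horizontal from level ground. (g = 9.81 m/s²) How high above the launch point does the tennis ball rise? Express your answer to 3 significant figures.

21.2 m

Vertical component of launch velocity: v_y = 33.9 sin 37.0° = 20.40 m/s.
At the highest point the vertical velocity is zero, so v_y² = 2 g h_max.
h_max = (20.40)² / (2 × 9.81) = 416.2 / 19.62 = 21.2 m.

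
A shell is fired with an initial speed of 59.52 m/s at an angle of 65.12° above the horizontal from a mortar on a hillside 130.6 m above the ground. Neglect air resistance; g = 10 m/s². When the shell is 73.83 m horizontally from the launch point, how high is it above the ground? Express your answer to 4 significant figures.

v_x = 59.52 cos 65.12° = 25.041 m/s, v_y0 = 59.52 sin 65.12° = 53.996 m/s.
Time to reach x = 73.83 m: t = x / v_x = 73.83 / 25.041 = 2.9484 s.
y = 130.6 + v_y0 t − ½ g t² = 130.6 + 53.996×2.9484 − 5.000×2.9484² = 246.3 m.

246.3 m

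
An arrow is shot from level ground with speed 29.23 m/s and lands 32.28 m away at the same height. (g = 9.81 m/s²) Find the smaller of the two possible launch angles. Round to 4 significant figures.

10.88°

Level-ground range: R = v₀² sin(2θ)/g ⇒ sin 2θ = R g / v₀² = 32.28×9.81/29.23² = 0.3706.
2θ = arcsin(0.3706) = 21.753° or 180° − 21.753° = 158.247°.
So θ = 10.88° or θ = 79.12°.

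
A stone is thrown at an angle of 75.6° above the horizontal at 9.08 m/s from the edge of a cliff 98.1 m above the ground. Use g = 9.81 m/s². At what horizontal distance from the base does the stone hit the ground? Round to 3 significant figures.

12.3 m

Components: v_x = 9.08 cos 75.6° = 2.258 m/s, v_y = 9.08 sin 75.6° = 8.795 m/s.
Vertical: 0 = 98.1 + 8.795 t − ½(9.81) t² ⇒ 4.905 t² − 8.795 t − 98.1 = 0.
t = [8.795 + √(77.35 + 1925)] / 9.810 = 5.458 s.
Horizontal: R = v_x · t = 2.258 × 5.458 = 12.3 m.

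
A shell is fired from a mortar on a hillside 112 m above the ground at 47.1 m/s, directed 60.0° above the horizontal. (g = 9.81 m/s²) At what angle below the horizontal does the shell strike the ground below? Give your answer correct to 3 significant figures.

v_x = 47.1 cos 60.0° = 23.55 m/s.
At impact |v_y| = √(v_y0² + 2 g h) = √(40.79² + 2×9.81×112) = 62.14 m/s.
Angle below horizontal = arctan(|v_y| / v_x) = arctan(62.14 / 23.55) = 69.2°.

69.2°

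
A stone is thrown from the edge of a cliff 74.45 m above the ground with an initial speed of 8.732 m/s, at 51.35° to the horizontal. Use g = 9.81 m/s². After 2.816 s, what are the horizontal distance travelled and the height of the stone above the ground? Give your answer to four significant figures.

v_x = 8.732 cos 51.35° = 5.4537 m/s; v_y0 = 8.732 sin 51.35° = 6.8195 m/s.
x = v_x t = 5.4537 × 2.816 = 15.36 m.
y = 74.45 + v_y0 t − ½ g t² = 54.76 m.

x = 15.36 m, y = 54.76 m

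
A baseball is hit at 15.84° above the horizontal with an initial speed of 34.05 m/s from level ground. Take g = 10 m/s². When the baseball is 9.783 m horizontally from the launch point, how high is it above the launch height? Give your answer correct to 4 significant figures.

2.330 m

v_x = 34.05 cos 15.84° = 32.757 m/s, v_y0 = 34.05 sin 15.84° = 9.2940 m/s.
Time to reach x = 9.783 m: t = x / v_x = 9.783 / 32.757 = 0.29865 s.
y = v_y0 t − ½ g t² = 9.2940×0.29865 − 5.000×0.29865² = 2.330 m.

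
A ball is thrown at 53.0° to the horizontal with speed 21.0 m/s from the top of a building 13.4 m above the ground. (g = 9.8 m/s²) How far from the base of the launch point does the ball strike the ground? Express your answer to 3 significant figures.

51.7 m

Components: v_x = 21.0 cos 53.0° = 12.64 m/s, v_y = 21.0 sin 53.0° = 16.77 m/s.
Vertical: 0 = 13.4 + 16.77 t − ½(9.8) t² ⇒ 4.900 t² − 16.77 t − 13.4 = 0.
t = [16.77 + √(281.2 + 262.6)] / 9.800 = 4.091 s.
Horizontal: R = v_x · t = 12.64 × 4.091 = 51.7 m.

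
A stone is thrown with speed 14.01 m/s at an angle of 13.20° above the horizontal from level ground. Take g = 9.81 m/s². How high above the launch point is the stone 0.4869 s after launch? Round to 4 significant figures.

v_y0 = 14.01 sin 13.20° = 3.1992 m/s.
y(t) = v_y0 t − ½ g t² = 3.1992×0.4869 − 4.905×0.4869² = 0.3949 m.

0.3949 m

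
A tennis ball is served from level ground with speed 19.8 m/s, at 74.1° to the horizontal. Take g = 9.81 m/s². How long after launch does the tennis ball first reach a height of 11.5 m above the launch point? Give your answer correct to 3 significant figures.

v_y0 = 19.8 sin 74.1° = 19.04 m/s.
Set y = v_y0 t − ½ g t² = 11.5: 4.905 t² − 19.04 t + 11.5 = 0.
t = [19.04 ± √(362.5 − 225.6)] / 9.81 = (19.04 ± 11.70) / 9.81, giving t = 0.748 s or t = 3.13 s.
The tennis ball is on the way up at the first time, so t = 0.748 s.

0.748 s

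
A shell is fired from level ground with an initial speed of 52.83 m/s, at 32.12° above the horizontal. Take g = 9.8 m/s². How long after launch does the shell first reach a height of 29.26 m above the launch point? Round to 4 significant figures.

1.368 s

v_y0 = 52.83 sin 32.12° = 28.089 m/s.
Set y = v_y0 t − ½ g t² = 29.26: 4.900 t² − 28.089 t + 29.26 = 0.
t = [28.089 ± √(788.99 − 573.50)] / 9.8 = (28.089 ± 14.680) / 9.8, giving t = 1.368 s or t = 4.364 s.
The shell is on the way up at the first time, so t = 1.368 s.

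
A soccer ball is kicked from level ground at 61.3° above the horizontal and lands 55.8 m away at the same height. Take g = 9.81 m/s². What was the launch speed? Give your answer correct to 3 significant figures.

25.5 m/s

On level ground, R = v₀² sin(2θ) / g, so v₀ = √(R g / sin 2θ).
sin(2 × 61.3°) = 0.8425.
v₀ = √(55.8 × 9.81 / 0.8425) = √649.7 = 25.5 m/s.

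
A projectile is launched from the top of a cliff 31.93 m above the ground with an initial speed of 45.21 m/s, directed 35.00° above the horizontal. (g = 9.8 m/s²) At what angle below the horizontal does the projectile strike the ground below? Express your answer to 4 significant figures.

44.21°

v_x = 45.21 cos 35.00° = 37.034 m/s.
At impact |v_y| = √(v_y0² + 2 g h) = √(25.931² + 2×9.8×31.93) = 36.031 m/s.
Angle below horizontal = arctan(|v_y| / v_x) = arctan(36.031 / 37.034) = 44.21°.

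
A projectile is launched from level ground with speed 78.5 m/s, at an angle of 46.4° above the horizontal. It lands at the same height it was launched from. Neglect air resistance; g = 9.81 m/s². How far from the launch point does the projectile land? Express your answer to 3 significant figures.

627 m

Components: v_x = 78.5 cos 46.4° = 54.14 m/s, v_y = 78.5 sin 46.4° = 56.85 m/s.
Time of flight (same landing height): t = 2 v_y / g = 2 × 56.85 / 9.81 = 11.59 s.
Range: R = v_x · t = 54.14 × 11.59 = 627 m.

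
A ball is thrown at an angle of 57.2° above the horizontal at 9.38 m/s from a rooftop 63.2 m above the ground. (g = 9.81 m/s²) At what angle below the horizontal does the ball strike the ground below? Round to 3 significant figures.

v_x = 9.38 cos 57.2° = 5.081 m/s.
At impact |v_y| = √(v_y0² + 2 g h) = √(7.885² + 2×9.81×63.2) = 36.09 m/s.
Angle below horizontal = arctan(|v_y| / v_x) = arctan(36.09 / 5.081) = 82.0°.

82.0°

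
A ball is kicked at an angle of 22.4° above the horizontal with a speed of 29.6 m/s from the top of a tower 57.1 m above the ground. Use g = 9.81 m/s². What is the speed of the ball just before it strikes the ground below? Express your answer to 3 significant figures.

v_x = 29.6 cos 22.4° = 27.37 m/s is unchanged throughout.
For the vertical component, v_y² = v_y0² + 2 g h = (11.28)² + 2×9.81×57.1 = 1248, so |v_y| = 35.33 m/s.
Impact speed = √(v_x² + v_y²) = √(749.1 + 1248) = 44.7 m/s.

44.7 m/s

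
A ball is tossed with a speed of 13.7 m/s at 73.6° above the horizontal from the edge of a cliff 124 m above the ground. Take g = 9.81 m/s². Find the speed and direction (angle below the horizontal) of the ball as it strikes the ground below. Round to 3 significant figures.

51.2 m/s at 85.7° below the horizontal

v_x = 13.7 cos 73.6° = 3.868 m/s (constant).
|v_y| at impact = √((13.14)² + 2×9.81×124) = 51.04 m/s.
Speed = √(3.868² + 51.04²) = 51.2 m/s; angle = arctan(51.04/3.868) = 85.7° below horizontal.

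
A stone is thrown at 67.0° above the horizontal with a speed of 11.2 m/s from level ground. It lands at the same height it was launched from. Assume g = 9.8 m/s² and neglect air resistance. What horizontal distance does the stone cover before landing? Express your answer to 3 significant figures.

9.21 m

For level ground, R = v₀² sin(2θ) / g.
sin(2 × 67.0°) = sin 134.0° = 0.7193.
R = (11.2)² × 0.7193 / 9.8 = 9.21 m.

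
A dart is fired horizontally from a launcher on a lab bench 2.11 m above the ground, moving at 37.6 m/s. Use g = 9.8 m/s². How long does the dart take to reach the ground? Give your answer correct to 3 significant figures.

The horizontal speed doesn't affect the fall. With v_y0 = 0, h = ½ g t².
t = √(2 × 2.11 / 9.8) = √0.4306 = 0.656 s.

0.656 s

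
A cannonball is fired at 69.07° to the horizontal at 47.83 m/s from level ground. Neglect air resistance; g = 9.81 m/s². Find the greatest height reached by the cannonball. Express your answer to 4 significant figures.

Vertical component of launch velocity: v_y = 47.83 sin 69.07° = 44.674 m/s.
At the highest point the vertical velocity is zero, so v_y² = 2 g h_max.
h_max = (44.674)² / (2 × 9.81) = 1995.8 / 19.62 = 101.7 m.

101.7 m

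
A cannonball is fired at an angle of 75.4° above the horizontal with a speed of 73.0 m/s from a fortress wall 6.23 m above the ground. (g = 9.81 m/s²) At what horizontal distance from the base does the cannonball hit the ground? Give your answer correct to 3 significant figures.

267 m

Components: v_x = 73.0 cos 75.4° = 18.40 m/s, v_y = 73.0 sin 75.4° = 70.64 m/s.
Vertical: 0 = 6.23 + 70.64 t − ½(9.81) t² ⇒ 4.905 t² − 70.64 t − 6.23 = 0.
t = [70.64 + √(4990 + 122.2)] / 9.810 = 14.49 s.
Horizontal: R = v_x · t = 18.40 × 14.49 = 267 m.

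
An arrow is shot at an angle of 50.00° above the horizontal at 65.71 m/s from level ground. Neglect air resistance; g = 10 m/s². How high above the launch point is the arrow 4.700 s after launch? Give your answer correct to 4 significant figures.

v_y0 = 65.71 sin 50.00° = 50.337 m/s.
y(t) = v_y0 t − ½ g t² = 50.337×4.700 − 5.000×4.700² = 126.1 m.

126.1 m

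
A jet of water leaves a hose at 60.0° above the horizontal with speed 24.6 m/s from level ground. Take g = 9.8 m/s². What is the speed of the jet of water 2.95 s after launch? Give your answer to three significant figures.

14.5 m/s

v_x = 24.6 cos 60.0° = 12.30 m/s (constant).
v_y(t) = 24.6 sin 60.0° − g t = 21.30 − 9.8 × 2.95 = -7.610 m/s.
Speed = √(v_x² + v_y²) = √(151.3 + 57.91) = 14.5 m/s.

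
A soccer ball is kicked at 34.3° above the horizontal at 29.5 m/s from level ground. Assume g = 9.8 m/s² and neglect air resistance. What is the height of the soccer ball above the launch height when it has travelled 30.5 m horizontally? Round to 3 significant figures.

v_x = 29.5 cos 34.3° = 24.37 m/s, v_y0 = 29.5 sin 34.3° = 16.62 m/s.
Time to reach x = 30.5 m: t = x / v_x = 30.5 / 24.37 = 1.252 s.
y = v_y0 t − ½ g t² = 16.62×1.252 − 4.900×1.252² = 13.1 m.

13.1 m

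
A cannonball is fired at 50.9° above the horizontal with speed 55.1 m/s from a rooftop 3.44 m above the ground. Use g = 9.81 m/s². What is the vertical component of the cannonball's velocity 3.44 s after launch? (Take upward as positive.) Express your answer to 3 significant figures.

Initial vertical component: v_y0 = 55.1 sin 50.9° = 42.76 m/s.
v_y(t) = v_y0 − g t = 42.76 − 9.81 × 3.44 = 9.01 m/s.

9.01 m/s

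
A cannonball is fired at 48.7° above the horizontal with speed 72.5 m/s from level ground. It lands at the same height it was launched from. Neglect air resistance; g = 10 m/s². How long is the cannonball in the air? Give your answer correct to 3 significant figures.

10.9 s

Vertical component: v_y = 72.5 sin 48.7° = 54.47 m/s.
For a projectile landing at launch height, time of flight is t = 2 v_y / g = 2 × 54.47 / 10 = 10.9 s.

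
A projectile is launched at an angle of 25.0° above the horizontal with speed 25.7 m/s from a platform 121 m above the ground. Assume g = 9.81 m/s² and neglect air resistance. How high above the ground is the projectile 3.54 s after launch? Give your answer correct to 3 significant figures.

98.0 m

v_y0 = 25.7 sin 25.0° = 10.86 m/s.
y(t) = 121 + v_y0 t − ½ g t² = 121 + 10.86×3.54 − ½×9.81×3.54² = 98.0 m.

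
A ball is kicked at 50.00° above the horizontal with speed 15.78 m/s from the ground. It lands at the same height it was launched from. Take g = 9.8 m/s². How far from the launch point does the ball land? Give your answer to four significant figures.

For level ground, R = v₀² sin(2θ) / g.
sin(2 × 50.00°) = sin 100.00° = 0.9848.
R = (15.78)² × 0.9848 / 9.8 = 25.02 m.

25.02 m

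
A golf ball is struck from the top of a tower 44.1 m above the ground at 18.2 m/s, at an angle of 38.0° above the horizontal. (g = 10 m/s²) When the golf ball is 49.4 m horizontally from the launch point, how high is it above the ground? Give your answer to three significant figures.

23.4 m

v_x = 18.2 cos 38.0° = 14.34 m/s, v_y0 = 18.2 sin 38.0° = 11.21 m/s.
Time to reach x = 49.4 m: t = x / v_x = 49.4 / 14.34 = 3.445 s.
y = 44.1 + v_y0 t − ½ g t² = 44.1 + 11.21×3.445 − 5.000×3.445² = 23.4 m.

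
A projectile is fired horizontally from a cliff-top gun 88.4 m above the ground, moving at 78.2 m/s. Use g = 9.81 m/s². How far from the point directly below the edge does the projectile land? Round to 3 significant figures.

332 m

Initial vertical velocity is zero, so the fall time comes from h = ½ g t²: t = √(2 × 88.4 / 9.81) = 4.245 s.
Horizontal motion is uniform at 78.2 m/s, so x = 78.2 × 4.245 = 332 m.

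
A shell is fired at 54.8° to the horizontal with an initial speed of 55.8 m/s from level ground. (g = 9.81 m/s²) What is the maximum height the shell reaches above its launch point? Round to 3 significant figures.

Vertical component of launch velocity: v_y = 55.8 sin 54.8° = 45.60 m/s.
At the highest point the vertical velocity is zero, so v_y² = 2 g h_max.
h_max = (45.60)² / (2 × 9.81) = 2079 / 19.62 = 106 m.

106 m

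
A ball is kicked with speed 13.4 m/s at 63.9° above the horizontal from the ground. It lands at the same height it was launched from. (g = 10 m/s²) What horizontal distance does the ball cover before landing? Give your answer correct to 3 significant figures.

For level ground, R = v₀² sin(2θ) / g.
sin(2 × 63.9°) = sin 127.8° = 0.7902.
R = (13.4)² × 0.7902 / 10 = 14.2 m.

14.2 m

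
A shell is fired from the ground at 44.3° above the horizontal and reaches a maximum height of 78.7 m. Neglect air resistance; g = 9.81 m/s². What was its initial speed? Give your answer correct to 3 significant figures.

At maximum height v_y = 0, so (v₀ sin θ)² = 2 g H.
v₀ sin 44.3° = √(2 × 9.81 × 78.7) = 39.29 m/s.
v₀ = 39.29 / sin 44.3° = 39.29 / 0.6984 = 56.3 m/s.

56.3 m/s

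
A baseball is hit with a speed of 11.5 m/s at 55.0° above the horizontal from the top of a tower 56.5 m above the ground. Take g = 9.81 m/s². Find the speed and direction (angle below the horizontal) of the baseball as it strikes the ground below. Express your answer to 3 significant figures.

v_x = 11.5 cos 55.0° = 6.596 m/s (constant).
|v_y| at impact = √((9.420)² + 2×9.81×56.5) = 34.60 m/s.
Speed = √(6.596² + 34.60²) = 35.2 m/s; angle = arctan(34.60/6.596) = 79.2° below horizontal.

35.2 m/s at 79.2° below the horizontal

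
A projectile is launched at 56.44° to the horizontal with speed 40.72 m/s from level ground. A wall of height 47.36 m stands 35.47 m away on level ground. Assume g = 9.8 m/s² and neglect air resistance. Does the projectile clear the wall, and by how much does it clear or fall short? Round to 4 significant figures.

No — it falls 6.059 m short of clearing the wall.

v_x = 40.72 cos 56.44° = 22.510 m/s; v_y0 = 40.72 sin 56.44° = 33.932 m/s.
Time to reach the wall: t = 35.47 / 22.510 = 1.5757 s.
Height at that point: y = 33.932×1.5757 − 4.900×1.5757² = 41.301 m.
That is 47.36 − 41.301 = 6.059 m below the top of the wall, so the projectile does not clear it.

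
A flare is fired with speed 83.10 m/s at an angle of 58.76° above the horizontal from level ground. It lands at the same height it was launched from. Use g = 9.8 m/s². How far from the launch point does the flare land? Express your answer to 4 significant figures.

Components: v_x = 83.10 cos 58.76° = 43.098 m/s, v_y = 83.10 sin 58.76° = 71.051 m/s.
Time of flight (same landing height): t = 2 v_y / g = 2 × 71.051 / 9.8 = 14.500 s.
Range: R = v_x · t = 43.098 × 14.500 = 624.9 m.

624.9 m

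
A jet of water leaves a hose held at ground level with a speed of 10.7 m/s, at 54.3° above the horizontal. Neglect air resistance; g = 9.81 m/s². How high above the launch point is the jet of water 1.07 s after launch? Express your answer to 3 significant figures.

v_y0 = 10.7 sin 54.3° = 8.689 m/s.
y(t) = v_y0 t − ½ g t² = 8.689×1.07 − 4.905×1.07² = 3.68 m.

3.68 m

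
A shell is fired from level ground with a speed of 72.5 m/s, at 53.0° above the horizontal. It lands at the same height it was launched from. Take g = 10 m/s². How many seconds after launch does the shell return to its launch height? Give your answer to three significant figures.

Vertical component: v_y = 72.5 sin 53.0° = 57.90 m/s.
For a projectile landing at launch height, time of flight is t = 2 v_y / g = 2 × 57.90 / 10 = 11.6 s.

11.6 s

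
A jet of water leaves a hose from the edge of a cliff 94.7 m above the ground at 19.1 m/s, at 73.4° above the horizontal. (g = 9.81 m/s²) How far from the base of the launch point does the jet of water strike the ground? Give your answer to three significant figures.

36.2 m

Components: v_x = 19.1 cos 73.4° = 5.457 m/s, v_y = 19.1 sin 73.4° = 18.30 m/s.
Vertical: 0 = 94.7 + 18.30 t − ½(9.81) t² ⇒ 4.905 t² − 18.30 t − 94.7 = 0.
t = [18.30 + √(334.9 + 1858)] / 9.810 = 6.639 s.
Horizontal: R = v_x · t = 5.457 × 6.639 = 36.2 m.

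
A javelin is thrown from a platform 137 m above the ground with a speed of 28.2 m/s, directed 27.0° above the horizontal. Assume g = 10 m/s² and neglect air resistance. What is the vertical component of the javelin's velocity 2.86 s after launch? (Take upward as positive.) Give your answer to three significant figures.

-15.8 m/s

Initial vertical component: v_y0 = 28.2 sin 27.0° = 12.80 m/s.
v_y(t) = v_y0 − g t = 12.80 − 10 × 2.86 = -15.8 m/s.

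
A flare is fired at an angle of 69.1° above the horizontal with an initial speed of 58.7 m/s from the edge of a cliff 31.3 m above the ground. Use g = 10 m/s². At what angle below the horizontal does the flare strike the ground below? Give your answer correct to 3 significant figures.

70.8°

v_x = 58.7 cos 69.1° = 20.94 m/s.
At impact |v_y| = √(v_y0² + 2 g h) = √(54.84² + 2×10×31.3) = 60.28 m/s.
Angle below horizontal = arctan(|v_y| / v_x) = arctan(60.28 / 20.94) = 70.8°.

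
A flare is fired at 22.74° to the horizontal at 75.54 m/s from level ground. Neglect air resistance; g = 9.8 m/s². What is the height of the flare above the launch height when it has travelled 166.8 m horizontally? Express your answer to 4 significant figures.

v_x = 75.54 cos 22.74° = 69.668 m/s, v_y0 = 75.54 sin 22.74° = 29.200 m/s.
Time to reach x = 166.8 m: t = x / v_x = 166.8 / 69.668 = 2.3942 s.
y = v_y0 t − ½ g t² = 29.200×2.3942 − 4.900×2.3942² = 41.82 m.

41.82 m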